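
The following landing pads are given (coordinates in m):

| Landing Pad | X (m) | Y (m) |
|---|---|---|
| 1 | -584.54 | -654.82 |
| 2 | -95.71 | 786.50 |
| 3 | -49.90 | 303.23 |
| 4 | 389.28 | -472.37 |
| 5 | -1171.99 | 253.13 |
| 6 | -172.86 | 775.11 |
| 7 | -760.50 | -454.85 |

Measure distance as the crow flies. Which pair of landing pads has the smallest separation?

Pairwise distances:
2–6: √((-77.15)² + (-11.39)²) = √(5952.1225 + 129.7321) = 77.99 m
1–7: √((-175.96)² + (199.97)²) = √(30961.9216 + 39988.0009) = 266.36 m
2–3: √((45.81)² + (-483.27)²) = √(2098.5561 + 233549.8929) = 485.44 m
3–6: √((-122.96)² + (471.88)²) = √(15119.1616 + 222670.7344) = 487.64 m
5–7: √((411.49)² + (-707.98)²) = √(169324.0201 + 501235.6804) = 818.88 m
3–4: √((439.18)² + (-775.60)²) = √(192879.0724 + 601555.3600) = 891.31 m
1–4: √((973.82)² + (182.45)²) = √(948325.3924 + 33288.0025) = 990.76 m
3–7: √((-710.60)² + (-758.08)²) = √(504952.3600 + 574685.2864) = 1039.06 m
1–5: √((-587.45)² + (907.95)²) = √(345097.5025 + 824373.2025) = 1081.42 m
1–3: √((534.64)² + (958.05)²) = √(285839.9296 + 917859.8025) = 1097.13 m
3–5: √((-1122.09)² + (-50.10)²) = √(1259085.9681 + 2510.0100) = 1123.21 m
5–6: √((999.13)² + (521.98)²) = √(998260.7569 + 272463.1204) = 1127.26 m
4–7: √((-1149.78)² + (17.52)²) = √(1321994.0484 + 306.9504) = 1149.91 m
2–5: √((-1076.28)² + (-533.37)²) = √(1158378.6384 + 284483.5569) = 1201.19 m
2–4: √((484.99)² + (-1258.87)²) = √(235215.3001 + 1584753.6769) = 1349.06 m
6–7: √((-587.64)² + (-1229.96)²) = √(345320.7696 + 1512801.6016) = 1363.13 m
4–6: √((-562.14)² + (1247.48)²) = √(316001.3796 + 1556206.3504) = 1368.29 m
2–7: √((-664.79)² + (-1241.35)²) = √(441945.7441 + 1540949.8225) = 1408.15 m
1–6: √((411.68)² + (1429.93)²) = √(169480.4224 + 2044699.8049) = 1488.01 m
1–2: √((488.83)² + (1441.32)²) = √(238954.7689 + 2077403.3424) = 1521.96 m
4–5: √((-1561.27)² + (725.50)²) = √(2437564.0129 + 526350.2500) = 1721.60 m
Closest pair: 2–6 at 77.99 m.

2 and 6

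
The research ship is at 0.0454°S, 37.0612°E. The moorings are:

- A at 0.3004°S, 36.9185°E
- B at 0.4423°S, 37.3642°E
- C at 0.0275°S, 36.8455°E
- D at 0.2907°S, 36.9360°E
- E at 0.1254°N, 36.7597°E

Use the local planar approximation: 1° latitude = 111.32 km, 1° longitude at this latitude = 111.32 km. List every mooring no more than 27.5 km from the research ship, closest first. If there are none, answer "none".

C

Distances from 0.0454°S, 37.0612°E:
A: √((-0.2550·111.32)² + (-0.1427·111.32)²) = √(805.799060 + 252.344789) = 32.5291 km
B: √((-0.3969·111.32)² + (0.3030·111.32)²) = √(1952.129359 + 1137.710202) = 55.5863 km
C: √((0.0179·111.32)² + (-0.2157·111.32)²) = √(3.970566 + 576.562889) = 24.0943 km
D: √((-0.2453·111.32)² + (-0.1252·111.32)²) = √(745.661108 + 194.247328) = 30.6579 km
E: √((0.1708·111.32)² + (-0.3015·111.32)²) = √(361.511509 + 1126.473626) = 38.5744 km
Threshold 27.5 km: C (24.0943 km) is within range.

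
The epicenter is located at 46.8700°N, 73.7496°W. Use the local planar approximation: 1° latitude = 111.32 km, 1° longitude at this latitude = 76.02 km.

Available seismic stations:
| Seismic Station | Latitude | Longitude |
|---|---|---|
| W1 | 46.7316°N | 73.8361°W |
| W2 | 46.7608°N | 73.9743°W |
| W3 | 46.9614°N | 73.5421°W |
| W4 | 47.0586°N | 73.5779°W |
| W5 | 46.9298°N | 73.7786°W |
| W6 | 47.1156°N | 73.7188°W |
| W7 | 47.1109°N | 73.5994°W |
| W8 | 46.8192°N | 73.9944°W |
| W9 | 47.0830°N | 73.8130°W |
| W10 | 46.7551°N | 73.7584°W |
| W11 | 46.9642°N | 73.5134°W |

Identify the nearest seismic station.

W5

Distances from 46.8700°N, 73.7496°W:
W1: 16.7513 km
W2: 20.9656 km
W3: 18.7709 km
W4: 24.7216 km
W5: 7.0125 km
W6: 27.4403 km
W7: 29.1466 km
W8: 19.4499 km
W9: 24.1960 km
W10: 12.8082 km
W11: 20.7937 km
Minimum: W5 at 7.0125 km.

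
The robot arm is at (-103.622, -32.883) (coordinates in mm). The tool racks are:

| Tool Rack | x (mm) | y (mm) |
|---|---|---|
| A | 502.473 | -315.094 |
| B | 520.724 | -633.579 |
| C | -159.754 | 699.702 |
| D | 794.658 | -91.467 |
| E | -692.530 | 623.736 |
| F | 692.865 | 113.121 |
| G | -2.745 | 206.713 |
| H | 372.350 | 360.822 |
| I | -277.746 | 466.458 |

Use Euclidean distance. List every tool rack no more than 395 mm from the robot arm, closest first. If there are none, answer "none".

Distances from (-103.622, -32.883):
A: √((606.095)² + (-282.211)²) = √(367351.14903 + 79643.04852) = 668.576 mm
B: √((624.346)² + (-600.696)²) = √(389807.92772 + 360835.68442) = 866.397 mm
C: √((-56.132)² + (732.585)²) = √(3150.80142 + 536680.78223) = 734.732 mm
D: √((898.280)² + (-58.584)²) = √(806906.95840 + 3432.08506) = 900.188 mm
E: √((-588.908)² + (656.619)²) = √(346812.63246 + 431148.51116) = 882.021 mm
F: √((796.487)² + (146.004)²) = √(634391.54117 + 21317.16802) = 809.758 mm
G: √((100.877)² + (239.596)²) = √(10176.16913 + 57406.24322) = 259.966 mm
H: √((475.972)² + (393.705)²) = √(226549.34478 + 155003.62702) = 617.700 mm
I: √((-174.124)² + (499.341)²) = √(30319.16738 + 249341.43428) = 528.829 mm
Threshold 395 mm: G (259.966 mm) is within range.

G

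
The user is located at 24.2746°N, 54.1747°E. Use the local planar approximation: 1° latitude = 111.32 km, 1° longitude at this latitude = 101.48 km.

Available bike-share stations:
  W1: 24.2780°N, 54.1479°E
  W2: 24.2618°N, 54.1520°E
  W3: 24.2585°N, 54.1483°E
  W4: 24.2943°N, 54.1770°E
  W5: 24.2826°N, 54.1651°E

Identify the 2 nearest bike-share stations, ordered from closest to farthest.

W5, W4

Distances from 24.2746°N, 54.1747°E:
W1: 2.7459 km
W2: 2.7087 km
W3: 3.2233 km
W4: 2.2054 km
W5: 1.3199 km
Sorted: W5 (1.3199 km) < W4 (2.2054 km) < W2 (2.7087 km) < W1 (2.7459 km) < …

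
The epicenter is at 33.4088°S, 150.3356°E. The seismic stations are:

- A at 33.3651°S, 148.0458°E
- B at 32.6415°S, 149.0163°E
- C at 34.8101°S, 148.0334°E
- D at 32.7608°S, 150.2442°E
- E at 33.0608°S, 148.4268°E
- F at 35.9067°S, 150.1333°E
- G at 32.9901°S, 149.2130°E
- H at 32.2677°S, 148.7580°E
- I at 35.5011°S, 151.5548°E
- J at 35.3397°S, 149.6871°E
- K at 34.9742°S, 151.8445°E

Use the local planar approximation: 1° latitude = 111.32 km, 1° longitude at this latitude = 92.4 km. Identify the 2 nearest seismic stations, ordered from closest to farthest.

Distances from 33.4088°S, 150.3356°E:
A: 211.6334 km
B: 148.8499 km
C: 263.7895 km
D: 72.6281 km
E: 180.5775 km
F: 278.6938 km
G: 113.7190 km
H: 193.3517 km
I: 258.7282 km
J: 223.1437 km
K: 223.1709 km
Sorted: D (72.6281 km) < G (113.7190 km) < B (148.8499 km) < E (180.5775 km) < …

D, G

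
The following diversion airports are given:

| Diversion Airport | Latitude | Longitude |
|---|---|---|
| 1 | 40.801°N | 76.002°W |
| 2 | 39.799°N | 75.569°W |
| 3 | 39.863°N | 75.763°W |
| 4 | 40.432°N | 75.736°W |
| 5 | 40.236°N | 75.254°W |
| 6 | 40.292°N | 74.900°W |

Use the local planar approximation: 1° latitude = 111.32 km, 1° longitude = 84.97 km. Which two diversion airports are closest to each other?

2 and 3

Pairwise distances:
1–2: 117.454 km
1–3: 106.375 km
1–4: 46.885 km
1–5: 89.417 km
1–6: 109.446 km
2–3: 17.958 km
2–4: 71.880 km
2–5: 55.524 km
2–6: 79.014 km
3–4: 63.383 km
3–5: 59.955 km
3–6: 87.509 km
4–5: 46.405 km
4–6: 72.724 km
5–6: 30.719 km
Closest pair: 2–3 at 17.958 km.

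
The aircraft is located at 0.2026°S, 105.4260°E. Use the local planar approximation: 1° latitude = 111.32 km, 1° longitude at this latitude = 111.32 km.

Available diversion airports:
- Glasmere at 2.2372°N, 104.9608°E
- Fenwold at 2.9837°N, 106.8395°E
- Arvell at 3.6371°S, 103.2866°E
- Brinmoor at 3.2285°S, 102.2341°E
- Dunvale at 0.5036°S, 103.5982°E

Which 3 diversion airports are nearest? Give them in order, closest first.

Dunvale, Glasmere, Fenwold

Distances from 0.2026°S, 105.4260°E:
Glasmere: 276.4915 km
Fenwold: 388.0343 km
Arvell: 450.4380 km
Brinmoor: 489.6093 km
Dunvale: 206.2112 km
Sorted: Dunvale (206.2112 km) < Glasmere (276.4915 km) < Fenwold (388.0343 km) < Arvell (450.4380 km) < Brinmoor (489.6093 km)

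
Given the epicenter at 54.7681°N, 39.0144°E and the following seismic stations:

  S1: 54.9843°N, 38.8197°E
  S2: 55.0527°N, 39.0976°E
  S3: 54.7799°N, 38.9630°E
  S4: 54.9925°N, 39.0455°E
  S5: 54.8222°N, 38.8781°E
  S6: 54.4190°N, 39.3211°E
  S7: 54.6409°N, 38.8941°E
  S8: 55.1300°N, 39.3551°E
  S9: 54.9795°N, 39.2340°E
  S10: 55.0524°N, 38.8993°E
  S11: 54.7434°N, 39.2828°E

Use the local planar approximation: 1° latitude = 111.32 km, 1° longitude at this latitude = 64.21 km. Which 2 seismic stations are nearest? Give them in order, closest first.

S3, S5

Distances from 54.7681°N, 39.0144°E:
S1: 27.1207 km
S2: 32.1289 km
S3: 3.5522 km
S4: 25.0599 km
S5: 10.6237 km
S6: 43.5668 km
S7: 16.1298 km
S8: 45.8431 km
S9: 27.4341 km
S10: 32.4998 km
S11: 17.4519 km
Sorted: S3 (3.5522 km) < S5 (10.6237 km) < S7 (16.1298 km) < S11 (17.4519 km) < …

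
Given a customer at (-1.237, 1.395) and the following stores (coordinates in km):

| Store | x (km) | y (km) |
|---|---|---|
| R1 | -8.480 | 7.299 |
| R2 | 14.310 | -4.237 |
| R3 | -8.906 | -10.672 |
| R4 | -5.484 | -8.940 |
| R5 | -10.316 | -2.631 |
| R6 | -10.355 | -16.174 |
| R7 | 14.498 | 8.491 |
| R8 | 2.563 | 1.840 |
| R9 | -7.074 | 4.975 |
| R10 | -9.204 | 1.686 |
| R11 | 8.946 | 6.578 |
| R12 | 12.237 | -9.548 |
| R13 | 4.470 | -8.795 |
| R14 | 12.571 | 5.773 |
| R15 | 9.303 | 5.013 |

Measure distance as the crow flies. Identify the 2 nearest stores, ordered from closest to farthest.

R8, R9

Distances from (-1.237, 1.395):
R1: 9.344 km
R2: 16.536 km
R3: 14.298 km
R4: 11.174 km
R5: 9.932 km
R6: 19.794 km
R7: 17.261 km
R8: 3.826 km
R9: 6.847 km
R10: 7.972 km
R11: 11.426 km
R12: 17.358 km
R13: 11.679 km
R14: 14.485 km
R15: 11.144 km
Sorted: R8 (3.826 km) < R9 (6.847 km) < R10 (7.972 km) < R1 (9.344 km) < …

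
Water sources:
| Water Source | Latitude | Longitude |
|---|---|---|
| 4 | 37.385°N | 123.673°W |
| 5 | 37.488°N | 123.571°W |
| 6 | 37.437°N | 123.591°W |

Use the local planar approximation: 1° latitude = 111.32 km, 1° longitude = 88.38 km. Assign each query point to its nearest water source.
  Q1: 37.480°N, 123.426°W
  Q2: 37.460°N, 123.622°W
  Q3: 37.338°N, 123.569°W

Q1→5; Q2→6; Q3→4

Q1 at 37.480°N, 123.426°W:
  4: 24.257 km
  5: 12.846 km
  6: 15.348 km
  → nearest: 5 (12.846 km)
Q2 at 37.460°N, 123.622°W:
  4: 9.488 km
  5: 5.480 km
  6: 3.750 km
  → nearest: 6 (3.750 km)
Q3 at 37.338°N, 123.569°W:
  4: 10.576 km
  5: 16.699 km
  6: 11.191 km
  → nearest: 4 (10.576 km)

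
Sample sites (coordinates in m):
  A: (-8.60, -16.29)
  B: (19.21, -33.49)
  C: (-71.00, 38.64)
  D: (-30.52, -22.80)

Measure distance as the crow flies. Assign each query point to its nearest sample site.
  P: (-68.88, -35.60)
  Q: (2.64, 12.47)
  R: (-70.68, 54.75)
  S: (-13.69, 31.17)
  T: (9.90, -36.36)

P→D; Q→A; R→C; S→A; T→B

P at (-68.88, -35.60):
  A: √((60.28)² + (19.31)²) = √(3633.6784 + 372.8761) = 63.30 m
  B: √((88.09)² + (2.11)²) = √(7759.8481 + 4.4521) = 88.12 m
  C: √((-2.12)² + (74.24)²) = √(4.4944 + 5511.5776) = 74.27 m
  D: √((38.36)² + (12.80)²) = √(1471.4896 + 163.8400) = 40.44 m
  → nearest: D (40.44 m)
Q at (2.64, 12.47):
  A: √((-11.24)² + (-28.76)²) = √(126.3376 + 827.1376) = 30.88 m
  B: √((16.57)² + (-45.96)²) = √(274.5649 + 2112.3216) = 48.86 m
  C: √((-73.64)² + (26.17)²) = √(5422.8496 + 684.8689) = 78.15 m
  D: √((-33.16)² + (-35.27)²) = √(1099.5856 + 1243.9729) = 48.41 m
  → nearest: A (30.88 m)
R at (-70.68, 54.75):
  A: √((62.08)² + (-71.04)²) = √(3853.9264 + 5046.6816) = 94.34 m
  B: √((89.89)² + (-88.24)²) = √(8080.2121 + 7786.2976) = 125.96 m
  C: √((-0.32)² + (-16.11)²) = √(0.1024 + 259.5321) = 16.11 m
  D: √((40.16)² + (-77.55)²) = √(1612.8256 + 6014.0025) = 87.33 m
  → nearest: C (16.11 m)
S at (-13.69, 31.17):
  A: √((5.09)² + (-47.46)²) = √(25.9081 + 2252.4516) = 47.73 m
  B: √((32.90)² + (-64.66)²) = √(1082.4100 + 4180.9156) = 72.55 m
  C: √((-57.31)² + (7.47)²) = √(3284.4361 + 55.8009) = 57.79 m
  D: √((-16.83)² + (-53.97)²) = √(283.2489 + 2912.7609) = 56.53 m
  → nearest: A (47.73 m)
T at (9.90, -36.36):
  A: √((-18.50)² + (20.07)²) = √(342.2500 + 402.8049) = 27.30 m
  B: √((9.31)² + (2.87)²) = √(86.6761 + 8.2369) = 9.74 m
  C: √((-80.90)² + (75.00)²) = √(6544.8100 + 5625.0000) = 110.32 m
  D: √((-40.42)² + (13.56)²) = √(1633.7764 + 183.8736) = 42.63 m
  → nearest: B (9.74 m)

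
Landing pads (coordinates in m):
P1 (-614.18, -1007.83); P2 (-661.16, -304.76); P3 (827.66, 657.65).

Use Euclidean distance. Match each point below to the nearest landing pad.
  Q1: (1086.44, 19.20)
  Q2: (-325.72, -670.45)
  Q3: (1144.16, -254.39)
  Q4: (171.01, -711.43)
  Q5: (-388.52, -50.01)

Q1 at (1086.44, 19.20):
  P1: √((-1700.62)² + (-1027.03)²) = √(2892108.3844 + 1054790.6209) = 1986.68 m
  P2: √((-1747.60)² + (-323.96)²) = √(3054105.7600 + 104950.0816) = 1777.37 m
  P3: √((-258.78)² + (638.45)²) = √(66967.0884 + 407618.4025) = 688.90 m
  → nearest: P3 (688.90 m)
Q2 at (-325.72, -670.45):
  P1: √((-288.46)² + (-337.38)²) = √(83209.1716 + 113825.2644) = 443.89 m
  P2: √((-335.44)² + (365.69)²) = √(112519.9936 + 133729.1761) = 496.23 m
  P3: √((1153.38)² + (1328.10)²) = √(1330285.4244 + 1763849.6100) = 1759.02 m
  → nearest: P1 (443.89 m)
Q3 at (1144.16, -254.39):
  P1: √((-1758.34)² + (-753.44)²) = √(3091759.5556 + 567671.8336) = 1912.96 m
  P2: √((-1805.32)² + (-50.37)²) = √(3259180.3024 + 2537.1369) = 1806.02 m
  P3: √((-316.50)² + (912.04)²) = √(100172.2500 + 831816.9616) = 965.40 m
  → nearest: P3 (965.40 m)
Q4 at (171.01, -711.43):
  P1: √((-785.19)² + (-296.40)²) = √(616523.3361 + 87852.9600) = 839.27 m
  P2: √((-832.17)² + (406.67)²) = √(692506.9089 + 165380.4889) = 926.22 m
  P3: √((656.65)² + (1369.08)²) = √(431189.2225 + 1874380.0464) = 1518.41 m
  → nearest: P1 (839.27 m)
Q5 at (-388.52, -50.01):
  P1: √((-225.66)² + (-957.82)²) = √(50922.4356 + 917419.1524) = 984.04 m
  P2: √((-272.64)² + (-254.75)²) = √(74332.5696 + 64897.5625) = 373.14 m
  P3: √((1216.18)² + (707.66)²) = √(1479093.7924 + 500782.6756) = 1407.08 m
  → nearest: P2 (373.14 m)

Q1→P3; Q2→P1; Q3→P3; Q4→P1; Q5→P2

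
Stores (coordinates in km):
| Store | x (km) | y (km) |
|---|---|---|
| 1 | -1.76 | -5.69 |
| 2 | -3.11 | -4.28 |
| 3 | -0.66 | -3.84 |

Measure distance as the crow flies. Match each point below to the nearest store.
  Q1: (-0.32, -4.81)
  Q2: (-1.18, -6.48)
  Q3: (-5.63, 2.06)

Q1→3; Q2→1; Q3→2

Q1 at (-0.32, -4.81):
  1: 1.69 km
  2: 2.84 km
  3: 1.03 km
  → nearest: 3 (1.03 km)
Q2 at (-1.18, -6.48):
  1: 0.98 km
  2: 2.93 km
  3: 2.69 km
  → nearest: 1 (0.98 km)
Q3 at (-5.63, 2.06):
  1: 8.66 km
  2: 6.82 km
  3: 7.71 km
  → nearest: 2 (6.82 km)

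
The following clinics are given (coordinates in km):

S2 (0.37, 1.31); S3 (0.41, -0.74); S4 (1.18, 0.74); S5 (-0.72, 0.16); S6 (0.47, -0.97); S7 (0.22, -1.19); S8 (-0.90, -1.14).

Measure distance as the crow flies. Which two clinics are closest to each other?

Pairwise distances:
S2–S3: √((0.04)² + (-2.05)²) = √(0.0016 + 4.2025) = 2.05 km
S2–S4: √((0.81)² + (-0.57)²) = √(0.6561 + 0.3249) = 0.99 km
S2–S5: √((-1.09)² + (-1.15)²) = √(1.1881 + 1.3225) = 1.58 km
S2–S6: √((0.10)² + (-2.28)²) = √(0.0100 + 5.1984) = 2.28 km
S2–S7: √((-0.15)² + (-2.50)²) = √(0.0225 + 6.2500) = 2.50 km
S2–S8: √((-1.27)² + (-2.45)²) = √(1.6129 + 6.0025) = 2.76 km
S3–S4: √((0.77)² + (1.48)²) = √(0.5929 + 2.1904) = 1.67 km
S3–S5: √((-1.13)² + (0.90)²) = √(1.2769 + 0.8100) = 1.44 km
S3–S6: √((0.06)² + (-0.23)²) = √(0.0036 + 0.0529) = 0.24 km
S3–S7: √((-0.19)² + (-0.45)²) = √(0.0361 + 0.2025) = 0.49 km
S3–S8: √((-1.31)² + (-0.40)²) = √(1.7161 + 0.1600) = 1.37 km
S4–S5: √((-1.90)² + (-0.58)²) = √(3.6100 + 0.3364) = 1.99 km
S4–S6: √((-0.71)² + (-1.71)²) = √(0.5041 + 2.9241) = 1.85 km
S4–S7: √((-0.96)² + (-1.93)²) = √(0.9216 + 3.7249) = 2.16 km
S4–S8: √((-2.08)² + (-1.88)²) = √(4.3264 + 3.5344) = 2.80 km
S5–S6: √((1.19)² + (-1.13)²) = √(1.4161 + 1.2769) = 1.64 km
S5–S7: √((0.94)² + (-1.35)²) = √(0.8836 + 1.8225) = 1.65 km
S5–S8: √((-0.18)² + (-1.30)²) = √(0.0324 + 1.6900) = 1.31 km
S6–S7: √((-0.25)² + (-0.22)²) = √(0.0625 + 0.0484) = 0.33 km
S6–S8: √((-1.37)² + (-0.17)²) = √(1.8769 + 0.0289) = 1.38 km
S7–S8: √((-1.12)² + (0.05)²) = √(1.2544 + 0.0025) = 1.12 km
Closest pair: S3–S6 at 0.24 km.

S3 and S6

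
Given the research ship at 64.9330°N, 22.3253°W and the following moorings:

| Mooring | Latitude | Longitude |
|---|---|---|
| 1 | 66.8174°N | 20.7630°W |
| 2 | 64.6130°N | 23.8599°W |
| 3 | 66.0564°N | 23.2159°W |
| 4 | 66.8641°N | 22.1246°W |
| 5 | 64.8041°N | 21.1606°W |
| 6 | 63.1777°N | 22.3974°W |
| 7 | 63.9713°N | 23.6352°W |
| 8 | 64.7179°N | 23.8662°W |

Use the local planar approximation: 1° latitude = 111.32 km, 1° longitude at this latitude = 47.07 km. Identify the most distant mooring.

1

Distances from 64.9330°N, 22.3253°W:
1: 222.2877 km
2: 80.5398 km
3: 131.8960 km
4: 215.1775 km
5: 56.6692 km
6: 195.4295 km
7: 123.5422 km
8: 76.3805 km
Maximum: 1 at 222.2877 km.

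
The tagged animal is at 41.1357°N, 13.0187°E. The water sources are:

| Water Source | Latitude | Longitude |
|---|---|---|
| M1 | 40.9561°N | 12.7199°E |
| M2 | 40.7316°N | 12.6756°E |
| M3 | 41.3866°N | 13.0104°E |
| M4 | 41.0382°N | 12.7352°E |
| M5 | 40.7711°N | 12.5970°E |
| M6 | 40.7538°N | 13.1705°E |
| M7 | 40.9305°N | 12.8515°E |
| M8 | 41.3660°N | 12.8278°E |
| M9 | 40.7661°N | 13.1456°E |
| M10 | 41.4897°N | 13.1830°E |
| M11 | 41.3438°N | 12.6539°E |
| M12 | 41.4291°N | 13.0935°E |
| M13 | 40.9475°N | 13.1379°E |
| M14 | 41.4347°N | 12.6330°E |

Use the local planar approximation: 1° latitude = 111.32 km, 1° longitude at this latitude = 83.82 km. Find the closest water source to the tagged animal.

M13

Distances from 41.1357°N, 13.0187°E:
M1: 32.0468 km
M2: 53.3915 km
M3: 27.9389 km
M4: 26.1243 km
M5: 53.8213 km
M6: 44.3764 km
M7: 26.7994 km
M8: 30.2208 km
M9: 42.4966 km
M10: 41.7444 km
M11: 38.3619 km
M12: 33.2576 km
M13: 23.2109 km
M14: 46.4011 km
Minimum: M13 at 23.2109 km.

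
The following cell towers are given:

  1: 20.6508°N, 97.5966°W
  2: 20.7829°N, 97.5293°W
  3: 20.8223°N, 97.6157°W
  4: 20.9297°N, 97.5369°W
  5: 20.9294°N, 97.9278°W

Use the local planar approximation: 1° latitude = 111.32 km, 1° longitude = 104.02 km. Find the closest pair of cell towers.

Pairwise distances:
2–3: 10.0005 km
3–4: 14.4958 km
1–2: 16.2867 km
2–4: 16.3609 km
1–3: 19.1945 km
1–4: 31.6621 km
3–5: 34.5846 km
4–5: 40.6614 km
2–5: 44.5447 km
1–5: 46.3546 km
Closest pair: 2–3 at 10.0005 km.

2 and 3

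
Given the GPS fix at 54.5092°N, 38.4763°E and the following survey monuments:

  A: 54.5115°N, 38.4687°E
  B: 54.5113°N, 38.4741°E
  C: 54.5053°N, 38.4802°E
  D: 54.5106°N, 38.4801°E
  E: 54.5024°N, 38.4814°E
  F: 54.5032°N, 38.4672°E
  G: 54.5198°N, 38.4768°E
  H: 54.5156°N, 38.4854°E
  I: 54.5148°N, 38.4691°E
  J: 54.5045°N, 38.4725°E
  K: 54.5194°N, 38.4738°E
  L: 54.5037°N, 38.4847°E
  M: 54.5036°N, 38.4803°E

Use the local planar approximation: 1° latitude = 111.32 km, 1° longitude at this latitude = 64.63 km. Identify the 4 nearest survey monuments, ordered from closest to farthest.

B, D, C, A

Distances from 54.5092°N, 38.4763°E:
A: √((0.0023·111.32)² + (-0.0076·64.63)²) = √(0.065554 + 0.241266) = 0.5539 km
B: √((0.0021·111.32)² + (-0.0022·64.63)²) = √(0.054649 + 0.020217) = 0.2736 km
C: √((-0.0039·111.32)² + (0.0039·64.63)²) = √(0.188484 + 0.063533) = 0.5020 km
D: √((0.0014·111.32)² + (0.0038·64.63)²) = √(0.024289 + 0.060316) = 0.2909 km
E: √((-0.0068·111.32)² + (0.0051·64.63)²) = √(0.573013 + 0.108645) = 0.8256 km
F: √((-0.0060·111.32)² + (-0.0091·64.63)²) = √(0.446117 + 0.345900) = 0.8900 km
G: √((0.0106·111.32)² + (0.0005·64.63)²) = √(1.392381 + 0.001044) = 1.1804 km
H: √((0.0064·111.32)² + (0.0091·64.63)²) = √(0.507582 + 0.345900) = 0.9238 km
I: √((0.0056·111.32)² + (-0.0072·64.63)²) = √(0.388618 + 0.216538) = 0.7779 km
J: √((-0.0047·111.32)² + (-0.0038·64.63)²) = √(0.273742 + 0.060316) = 0.5780 km
K: √((0.0102·111.32)² + (-0.0025·64.63)²) = √(1.289278 + 0.026106) = 1.1469 km
L: √((-0.0055·111.32)² + (0.0084·64.63)²) = √(0.374862 + 0.294732) = 0.8183 km
M: √((-0.0056·111.32)² + (0.0040·64.63)²) = √(0.388618 + 0.066833) = 0.6749 km
Sorted: B (0.2736 km) < D (0.2909 km) < C (0.5020 km) < A (0.5539 km) < J (0.5780 km) < M (0.6749 km) < …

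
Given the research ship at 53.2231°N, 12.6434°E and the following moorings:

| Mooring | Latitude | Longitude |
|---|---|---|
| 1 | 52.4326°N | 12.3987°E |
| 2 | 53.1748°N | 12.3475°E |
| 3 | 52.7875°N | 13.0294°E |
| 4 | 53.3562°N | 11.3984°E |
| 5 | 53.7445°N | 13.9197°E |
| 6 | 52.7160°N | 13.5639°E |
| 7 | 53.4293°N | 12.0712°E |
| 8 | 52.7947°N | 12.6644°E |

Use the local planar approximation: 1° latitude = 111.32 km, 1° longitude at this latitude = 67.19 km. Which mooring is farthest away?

Distances from 53.2231°N, 12.6434°E:
1: 89.5212 km
2: 20.5957 km
3: 54.9911 km
4: 84.9536 km
5: 103.5507 km
6: 83.7369 km
7: 44.7772 km
8: 47.7104 km
Maximum: 5 at 103.5507 km.

5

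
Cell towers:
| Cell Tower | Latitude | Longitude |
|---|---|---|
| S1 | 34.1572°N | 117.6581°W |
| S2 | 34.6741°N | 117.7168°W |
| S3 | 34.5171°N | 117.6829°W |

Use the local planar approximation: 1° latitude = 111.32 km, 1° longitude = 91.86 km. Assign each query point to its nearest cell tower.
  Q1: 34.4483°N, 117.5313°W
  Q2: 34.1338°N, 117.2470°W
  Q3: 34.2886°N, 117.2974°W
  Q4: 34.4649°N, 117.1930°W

Q1 at 34.4483°N, 117.5313°W:
  S1: 34.4351 km
  S2: 30.3675 km
  S3: 15.8931 km
  → nearest: S3 (15.8931 km)
Q2 at 34.1338°N, 117.2470°W:
  S1: 37.8534 km
  S2: 74.0270 km
  S3: 58.5148 km
  → nearest: S1 (37.8534 km)
Q3 at 34.2886°N, 117.2974°W:
  S1: 36.2190 km
  S2: 57.6703 km
  S3: 43.6008 km
  → nearest: S1 (36.2190 km)
Q4 at 34.4649°N, 117.1930°W:
  S1: 54.7597 km
  S2: 53.4557 km
  S3: 45.3758 km
  → nearest: S3 (45.3758 km)

Q1→S3; Q2→S1; Q3→S1; Q4→S3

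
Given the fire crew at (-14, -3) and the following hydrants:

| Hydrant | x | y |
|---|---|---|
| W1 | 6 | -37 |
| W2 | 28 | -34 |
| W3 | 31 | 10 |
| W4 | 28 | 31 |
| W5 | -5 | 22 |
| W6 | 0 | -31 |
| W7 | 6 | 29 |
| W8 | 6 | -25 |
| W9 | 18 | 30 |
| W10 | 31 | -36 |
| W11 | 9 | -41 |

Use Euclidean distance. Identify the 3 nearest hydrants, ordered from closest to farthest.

Distances from (-14, -3):
W1: √((20)² + (-34)²) = √(400.000 + 1156.000) = 39.4
W2: √((42)² + (-31)²) = √(1764.000 + 961.000) = 52.2
W3: √((45)² + (13)²) = √(2025.000 + 169.000) = 46.8
W4: √((42)² + (34)²) = √(1764.000 + 1156.000) = 54.0
W5: √((9)² + (25)²) = √(81.000 + 625.000) = 26.6
W6: √((14)² + (-28)²) = √(196.000 + 784.000) = 31.3
W7: √((20)² + (32)²) = √(400.000 + 1024.000) = 37.7
W8: √((20)² + (-22)²) = √(400.000 + 484.000) = 29.7
W9: √((32)² + (33)²) = √(1024.000 + 1089.000) = 46.0
W10: √((45)² + (-33)²) = √(2025.000 + 1089.000) = 55.8
W11: √((23)² + (-38)²) = √(529.000 + 1444.000) = 44.4
Sorted: W5 (26.6) < W8 (29.7) < W6 (31.3) < W7 (37.7) < W1 (39.4) < …

W5, W8, W6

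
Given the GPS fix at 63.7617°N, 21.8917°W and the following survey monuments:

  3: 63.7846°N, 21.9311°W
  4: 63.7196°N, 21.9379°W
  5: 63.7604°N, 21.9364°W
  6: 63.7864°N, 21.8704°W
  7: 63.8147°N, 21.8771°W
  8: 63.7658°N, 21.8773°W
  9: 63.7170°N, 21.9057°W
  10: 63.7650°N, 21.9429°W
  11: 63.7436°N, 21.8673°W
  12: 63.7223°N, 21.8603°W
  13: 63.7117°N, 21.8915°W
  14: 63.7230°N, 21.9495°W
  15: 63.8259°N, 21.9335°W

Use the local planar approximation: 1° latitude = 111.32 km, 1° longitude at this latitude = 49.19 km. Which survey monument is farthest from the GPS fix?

15

Distances from 63.7617°N, 21.8917°W:
3: 3.2023 km
4: 5.2085 km
5: 2.2036 km
6: 2.9425 km
7: 5.9435 km
8: 0.8426 km
9: 5.0234 km
10: 2.5452 km
11: 2.3453 km
12: 4.6500 km
13: 5.5660 km
14: 5.1617 km
15: 7.4366 km
Maximum: 15 at 7.4366 km.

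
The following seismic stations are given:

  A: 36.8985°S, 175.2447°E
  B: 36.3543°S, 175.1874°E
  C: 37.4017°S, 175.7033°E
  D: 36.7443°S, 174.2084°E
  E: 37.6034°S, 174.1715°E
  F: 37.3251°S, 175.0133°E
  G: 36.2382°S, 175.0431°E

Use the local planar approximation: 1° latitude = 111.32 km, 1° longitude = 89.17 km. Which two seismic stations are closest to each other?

B and G

Pairwise distances:
A–B: 60.7954 km
A–C: 69.3548 km
A–D: 93.9877 km
A–E: 123.7555 km
A–F: 51.7781 km
A–G: 75.6709 km
B–C: 125.3436 km
B–D: 97.4971 km
B–E: 165.9548 km
B–F: 109.1788 km
B–G: 18.2374 km
C–D: 152.0675 km
C–E: 138.4238 km
C–F: 62.1154 km
C–G: 142.2720 km
D–E: 95.6916 km
D–F: 96.6001 km
D–G: 93.3485 km
E–F: 81.2052 km
E–G: 170.6945 km
F–G: 121.0229 km
Closest pair: B–G at 18.2374 km.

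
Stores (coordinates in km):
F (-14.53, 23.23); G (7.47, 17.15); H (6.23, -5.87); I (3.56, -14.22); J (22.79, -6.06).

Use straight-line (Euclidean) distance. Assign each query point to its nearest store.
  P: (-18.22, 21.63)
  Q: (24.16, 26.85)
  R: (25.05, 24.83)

P→F; Q→G; R→G

P at (-18.22, 21.63):
  F: √((3.69)² + (1.60)²) = √(13.6161 + 2.5600) = 4.02 km
  G: √((25.69)² + (-4.48)²) = √(659.9761 + 20.0704) = 26.08 km
  H: √((24.45)² + (-27.50)²) = √(597.8025 + 756.2500) = 36.80 km
  I: √((21.78)² + (-35.85)²) = √(474.3684 + 1285.2225) = 41.95 km
  J: √((41.01)² + (-27.69)²) = √(1681.8201 + 766.7361) = 49.48 km
  → nearest: F (4.02 km)
Q at (24.16, 26.85):
  F: √((-38.69)² + (-3.62)²) = √(1496.9161 + 13.1044) = 38.86 km
  G: √((-16.69)² + (-9.70)²) = √(278.5561 + 94.0900) = 19.30 km
  H: √((-17.93)² + (-32.72)²) = √(321.4849 + 1070.5984) = 37.31 km
  I: √((-20.60)² + (-41.07)²) = √(424.3600 + 1686.7449) = 45.95 km
  J: √((-1.37)² + (-32.91)²) = √(1.8769 + 1083.0681) = 32.94 km
  → nearest: G (19.30 km)
R at (25.05, 24.83):
  F: √((-39.58)² + (-1.60)²) = √(1566.5764 + 2.5600) = 39.61 km
  G: √((-17.58)² + (-7.68)²) = √(309.0564 + 58.9824) = 19.18 km
  H: √((-18.82)² + (-30.70)²) = √(354.1924 + 942.4900) = 36.01 km
  I: √((-21.49)² + (-39.05)²) = √(461.8201 + 1524.9025) = 44.57 km
  J: √((-2.26)² + (-30.89)²) = √(5.1076 + 954.1921) = 30.97 km
  → nearest: G (19.18 km)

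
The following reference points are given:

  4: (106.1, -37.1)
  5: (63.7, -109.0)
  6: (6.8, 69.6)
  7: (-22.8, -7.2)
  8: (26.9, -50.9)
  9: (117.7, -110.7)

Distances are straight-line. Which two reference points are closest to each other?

5 and 9

Pairwise distances:
4–5: 83.5
4–6: 145.8
4–7: 132.3
4–8: 80.4
4–9: 74.5
5–6: 187.4
5–7: 133.6
5–8: 68.8
5–9: 54.0
6–7: 82.3
6–8: 122.2
6–9: 211.7
7–8: 66.2
7–9: 174.5
8–9: 108.7
Closest pair: 5–9 at 54.0.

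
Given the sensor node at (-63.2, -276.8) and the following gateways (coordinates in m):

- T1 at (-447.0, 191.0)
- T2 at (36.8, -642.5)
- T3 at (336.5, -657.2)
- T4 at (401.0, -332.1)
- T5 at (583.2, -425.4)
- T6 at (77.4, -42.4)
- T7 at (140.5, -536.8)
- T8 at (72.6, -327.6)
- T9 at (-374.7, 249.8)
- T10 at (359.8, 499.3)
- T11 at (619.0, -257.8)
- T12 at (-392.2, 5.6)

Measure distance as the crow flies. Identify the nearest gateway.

T8

Distances from (-63.2, -276.8):
T1: √((-383.8)² + (467.8)²) = √(147302.440 + 218836.840) = 605.1 m
T2: √((100.0)² + (-365.7)²) = √(10000.000 + 133736.490) = 379.1 m
T3: √((399.7)² + (-380.4)²) = √(159760.090 + 144704.160) = 551.8 m
T4: √((464.2)² + (-55.3)²) = √(215481.640 + 3058.090) = 467.5 m
T5: √((646.4)² + (-148.6)²) = √(417832.960 + 22081.960) = 663.3 m
T6: √((140.6)² + (234.4)²) = √(19768.360 + 54943.360) = 273.3 m
T7: √((203.7)² + (-260.0)²) = √(41493.690 + 67600.000) = 330.3 m
T8: √((135.8)² + (-50.8)²) = √(18441.640 + 2580.640) = 145.0 m
T9: √((-311.5)² + (526.6)²) = √(97032.250 + 277307.560) = 611.8 m
T10: √((423.0)² + (776.1)²) = √(178929.000 + 602331.210) = 883.9 m
T11: √((682.2)² + (19.0)²) = √(465396.840 + 361.000) = 682.5 m
T12: √((-329.0)² + (282.4)²) = √(108241.000 + 79749.760) = 433.6 m
Minimum: T8 at 145.0 m.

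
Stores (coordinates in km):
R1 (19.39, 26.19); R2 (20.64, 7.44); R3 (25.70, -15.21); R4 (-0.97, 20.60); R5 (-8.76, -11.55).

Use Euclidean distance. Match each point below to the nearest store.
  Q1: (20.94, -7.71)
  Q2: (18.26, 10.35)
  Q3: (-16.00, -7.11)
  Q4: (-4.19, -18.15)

Q1→R3; Q2→R2; Q3→R5; Q4→R5

Q1 at (20.94, -7.71):
  R1: 33.94 km
  R2: 15.15 km
  R3: 8.88 km
  R4: 35.80 km
  R5: 29.95 km
  → nearest: R3 (8.88 km)
Q2 at (18.26, 10.35):
  R1: 15.88 km
  R2: 3.76 km
  R3: 26.62 km
  R4: 21.79 km
  R5: 34.78 km
  → nearest: R2 (3.76 km)
Q3 at (-16.00, -7.11):
  R1: 48.59 km
  R2: 39.42 km
  R3: 42.48 km
  R4: 31.52 km
  R5: 8.49 km
  → nearest: R5 (8.49 km)
Q4 at (-4.19, -18.15):
  R1: 50.22 km
  R2: 35.66 km
  R3: 30.03 km
  R4: 38.88 km
  R5: 8.03 km
  → nearest: R5 (8.03 km)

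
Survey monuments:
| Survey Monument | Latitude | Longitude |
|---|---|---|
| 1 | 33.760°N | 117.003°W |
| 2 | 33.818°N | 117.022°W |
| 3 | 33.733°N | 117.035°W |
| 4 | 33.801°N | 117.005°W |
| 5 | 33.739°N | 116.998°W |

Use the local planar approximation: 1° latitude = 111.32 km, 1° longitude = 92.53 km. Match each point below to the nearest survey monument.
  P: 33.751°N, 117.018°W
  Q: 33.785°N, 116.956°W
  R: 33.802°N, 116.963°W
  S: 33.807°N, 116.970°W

P→1; Q→4; R→4; S→4

P at 33.751°N, 117.018°W:
  1: 1.712 km
  2: 7.468 km
  3: 2.547 km
  4: 5.694 km
  5: 2.282 km
  → nearest: 1 (1.712 km)
Q at 33.785°N, 116.956°W:
  1: 5.163 km
  2: 7.127 km
  3: 9.324 km
  4: 4.871 km
  5: 6.428 km
  → nearest: 4 (4.871 km)
R at 33.802°N, 116.963°W:
  1: 5.963 km
  2: 5.742 km
  3: 10.168 km
  4: 3.888 km
  5: 7.725 km
  → nearest: 4 (3.888 km)
S at 33.807°N, 116.970°W:
  1: 6.058 km
  2: 4.965 km
  3: 10.200 km
  4: 3.307 km
  5: 8.001 km
  → nearest: 4 (3.307 km)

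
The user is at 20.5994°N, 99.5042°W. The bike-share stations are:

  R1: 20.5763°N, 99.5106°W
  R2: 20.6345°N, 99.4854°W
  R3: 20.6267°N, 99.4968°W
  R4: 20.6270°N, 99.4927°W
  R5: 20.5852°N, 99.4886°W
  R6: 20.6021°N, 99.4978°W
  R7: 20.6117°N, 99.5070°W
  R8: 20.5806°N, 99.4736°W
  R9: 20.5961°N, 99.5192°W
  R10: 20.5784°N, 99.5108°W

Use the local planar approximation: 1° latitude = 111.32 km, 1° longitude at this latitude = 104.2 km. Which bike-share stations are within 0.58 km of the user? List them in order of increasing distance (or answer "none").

none

Distances from 20.5994°N, 99.5042°W:
R1: √((-0.0231·111.32)² + (-0.0064·104.2)²) = √(6.612571 + 0.444729) = 2.6566 km
R2: √((0.0351·111.32)² + (0.0188·104.2)²) = √(15.267243 + 3.837524) = 4.3709 km
R3: √((0.0273·111.32)² + (0.0074·104.2)²) = √(9.235740 + 0.594564) = 3.1353 km
R4: √((0.0276·111.32)² + (0.0115·104.2)²) = √(9.439838 + 1.435923) = 3.2978 km
R5: √((-0.0142·111.32)² + (0.0156·104.2)²) = √(2.498752 + 2.642315) = 2.2674 km
R6: √((0.0027·111.32)² + (0.0064·104.2)²) = √(0.090339 + 0.444729) = 0.7315 km
R7: √((0.0123·111.32)² + (-0.0028·104.2)²) = √(1.874807 + 0.085124) = 1.4000 km
R8: √((-0.0188·111.32)² + (0.0306·104.2)²) = √(4.379879 + 10.166660) = 3.8140 km
R9: √((-0.0033·111.32)² + (-0.0150·104.2)²) = √(0.134950 + 2.442969) = 1.6056 km
R10: √((-0.0210·111.32)² + (-0.0066·104.2)²) = √(5.464935 + 0.472959) = 2.4368 km
Threshold 0.58 km: none within range.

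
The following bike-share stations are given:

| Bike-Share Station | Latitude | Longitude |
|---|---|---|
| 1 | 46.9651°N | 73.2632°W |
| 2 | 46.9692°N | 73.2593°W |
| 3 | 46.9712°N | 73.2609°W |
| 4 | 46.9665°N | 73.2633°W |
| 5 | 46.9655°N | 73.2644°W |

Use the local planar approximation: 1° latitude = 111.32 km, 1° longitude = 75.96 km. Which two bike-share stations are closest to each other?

Pairwise distances:
1–5: 0.1014 km
4–5: 0.1392 km
1–4: 0.1560 km
2–3: 0.2537 km
2–4: 0.4274 km
1–2: 0.5441 km
3–4: 0.5541 km
2–5: 0.5654 km
3–5: 0.6880 km
1–3: 0.7012 km
Closest pair: 1–5 at 0.1014 km.

1 and 5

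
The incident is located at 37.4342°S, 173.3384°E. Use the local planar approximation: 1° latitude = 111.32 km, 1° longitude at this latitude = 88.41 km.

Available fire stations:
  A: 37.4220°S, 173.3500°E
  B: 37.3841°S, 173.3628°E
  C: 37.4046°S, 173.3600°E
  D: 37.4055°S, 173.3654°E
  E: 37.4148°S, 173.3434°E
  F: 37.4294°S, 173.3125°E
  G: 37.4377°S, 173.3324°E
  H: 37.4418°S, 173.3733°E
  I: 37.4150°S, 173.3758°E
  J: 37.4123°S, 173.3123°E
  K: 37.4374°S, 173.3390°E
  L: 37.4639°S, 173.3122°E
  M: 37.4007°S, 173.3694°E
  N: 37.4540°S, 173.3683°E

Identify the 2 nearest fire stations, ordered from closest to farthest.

Distances from 37.4342°S, 173.3384°E:
A: 1.7018 km
B: 5.9798 km
C: 3.8084 km
D: 3.9882 km
E: 2.2044 km
F: 2.3513 km
G: 0.6582 km
H: 3.1994 km
I: 3.9372 km
J: 3.3568 km
K: 0.3602 km
L: 4.0369 km
M: 4.6280 km
N: 3.4418 km
Sorted: K (0.3602 km) < G (0.6582 km) < A (1.7018 km) < E (2.2044 km) < …

K, G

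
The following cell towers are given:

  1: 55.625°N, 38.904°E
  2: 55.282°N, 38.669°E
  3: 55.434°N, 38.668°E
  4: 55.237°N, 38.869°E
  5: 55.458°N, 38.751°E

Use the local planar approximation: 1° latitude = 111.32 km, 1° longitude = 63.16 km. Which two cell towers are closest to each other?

3 and 5

Pairwise distances:
1–2: 40.966 km
1–3: 25.967 km
1–4: 43.249 km
1–5: 20.952 km
2–3: 16.921 km
2–4: 13.589 km
2–5: 20.265 km
3–4: 25.340 km
3–5: 5.884 km
4–5: 25.706 km
Closest pair: 3–5 at 5.884 km.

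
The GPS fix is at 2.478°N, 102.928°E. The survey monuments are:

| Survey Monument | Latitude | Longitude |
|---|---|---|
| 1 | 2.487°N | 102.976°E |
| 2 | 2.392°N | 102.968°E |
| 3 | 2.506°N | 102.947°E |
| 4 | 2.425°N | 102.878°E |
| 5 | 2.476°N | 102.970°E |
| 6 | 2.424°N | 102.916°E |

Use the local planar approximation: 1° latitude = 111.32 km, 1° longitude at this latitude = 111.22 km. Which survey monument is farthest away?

2

Distances from 2.478°N, 102.928°E:
1: √((0.009·111.32)² + (0.048·111.22)²) = √(1.00376 + 28.50022) = 5.432 km
2: √((-0.086·111.32)² + (0.040·111.22)²) = √(91.65229 + 19.79182) = 10.557 km
3: √((0.028·111.32)² + (0.019·111.22)²) = √(9.71544 + 4.46553) = 3.766 km
4: √((-0.053·111.32)² + (-0.050·111.22)²) = √(34.80953 + 30.92472) = 8.108 km
5: √((-0.002·111.32)² + (0.042·111.22)²) = √(0.04957 + 21.82048) = 4.677 km
6: √((-0.054·111.32)² + (-0.012·111.22)²) = √(36.13549 + 1.78126) = 6.158 km
Maximum: 2 at 10.557 km.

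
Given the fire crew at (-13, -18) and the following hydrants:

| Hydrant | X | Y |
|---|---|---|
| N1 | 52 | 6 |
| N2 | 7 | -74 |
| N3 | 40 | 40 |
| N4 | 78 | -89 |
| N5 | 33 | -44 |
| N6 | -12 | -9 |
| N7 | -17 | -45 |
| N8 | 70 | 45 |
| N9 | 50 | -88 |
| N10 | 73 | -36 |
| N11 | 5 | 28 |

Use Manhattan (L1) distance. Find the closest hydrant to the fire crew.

N6

Distances from (-13, -18):
N1: 89
N2: 76
N3: 111
N4: 162
N5: 72
N6: 10
N7: 31
N8: 146
N9: 133
N10: 104
N11: 64
Minimum: N6 at 10.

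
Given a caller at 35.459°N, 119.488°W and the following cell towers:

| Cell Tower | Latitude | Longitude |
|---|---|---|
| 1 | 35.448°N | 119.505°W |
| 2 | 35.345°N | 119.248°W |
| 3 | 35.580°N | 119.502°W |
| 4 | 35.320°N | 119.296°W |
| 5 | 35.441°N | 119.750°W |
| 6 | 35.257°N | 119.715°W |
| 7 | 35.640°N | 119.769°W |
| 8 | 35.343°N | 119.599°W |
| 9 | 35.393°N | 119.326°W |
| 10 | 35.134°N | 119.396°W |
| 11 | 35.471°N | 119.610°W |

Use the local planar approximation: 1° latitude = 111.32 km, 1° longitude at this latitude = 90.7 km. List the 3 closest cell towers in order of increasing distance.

Distances from 35.459°N, 119.488°W:
1: √((-0.011·111.32)² + (-0.017·90.7)²) = √(1.49945 + 2.37746) = 1.969 km
2: √((-0.114·111.32)² + (0.240·90.7)²) = √(161.04828 + 473.84582) = 25.197 km
3: √((0.121·111.32)² + (-0.014·90.7)²) = √(181.43336 + 1.61239) = 13.529 km
4: √((-0.139·111.32)² + (0.192·90.7)²) = √(239.42858 + 303.26133) = 23.296 km
5: √((-0.018·111.32)² + (-0.262·90.7)²) = √(4.01505 + 564.69918) = 23.848 km
6: √((-0.202·111.32)² + (-0.227·90.7)²) = √(505.64898 + 423.90280) = 30.489 km
7: √((0.181·111.32)² + (-0.281·90.7)²) = √(405.97898 + 649.57188) = 32.489 km
8: √((-0.116·111.32)² + (-0.111·90.7)²) = √(166.74867 + 101.35858) = 16.374 km
9: √((-0.066·111.32)² + (0.162·90.7)²) = √(53.98017 + 215.89600) = 16.428 km
10: √((-0.325·111.32)² + (0.092·90.7)²) = √(1308.92004 + 69.62901) = 37.129 km
11: √((0.012·111.32)² + (-0.122·90.7)²) = √(1.78447 + 122.44308) = 11.146 km
Sorted: 1 (1.969 km) < 11 (11.146 km) < 3 (13.529 km) < 8 (16.374 km) < 9 (16.428 km) < …

1, 11, 3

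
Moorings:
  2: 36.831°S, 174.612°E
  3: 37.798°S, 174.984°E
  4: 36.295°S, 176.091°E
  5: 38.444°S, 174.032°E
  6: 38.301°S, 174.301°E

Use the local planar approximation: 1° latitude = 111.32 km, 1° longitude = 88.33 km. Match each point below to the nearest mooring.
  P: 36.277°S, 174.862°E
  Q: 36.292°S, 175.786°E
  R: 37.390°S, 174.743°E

P at 36.277°S, 174.862°E:
  2: √((-0.554·111.32)² + (-0.250·88.33)²) = √(3803.34678 + 487.63681) = 65.506 km
  3: √((-1.521·111.32)² + (0.122·88.33)²) = √(28668.49031 + 116.12778) = 169.660 km
  4: √((-0.018·111.32)² + (1.229·88.33)²) = √(4.01505 + 11784.74600) = 108.576 km
  5: √((-2.167·111.32)² + (-0.830·88.33)²) = √(58192.12518 + 5374.92793) = 252.125 km
  6: √((-2.024·111.32)² + (-0.561·88.33)²) = √(50765.35314 + 2455.51269) = 230.696 km
  → nearest: 2 (65.506 km)
Q at 36.292°S, 175.786°E:
  2: √((-0.539·111.32)² + (-1.174·88.33)²) = √(3600.17760 + 10753.56971) = 119.807 km
  3: √((-1.506·111.32)² + (-0.802·88.33)²) = √(28105.82508 + 5018.39911) = 182.001 km
  4: √((-0.003·111.32)² + (0.305·88.33)²) = √(0.11153 + 725.79862) = 26.943 km
  5: √((-2.152·111.32)² + (-1.754·88.33)²) = √(57389.30024 + 24003.55899) = 285.294 km
  6: √((-2.009·111.32)² + (-1.485·88.33)²) = √(50015.69049 + 17205.58202) = 259.271 km
  → nearest: 4 (26.943 km)
R at 37.390°S, 174.743°E:
  2: √((0.559·111.32)² + (-0.131·88.33)²) = √(3872.30905 + 133.89336) = 63.295 km
  3: √((-0.408·111.32)² + (0.241·88.33)²) = √(2062.84559 + 453.15893) = 50.160 km
  4: √((1.095·111.32)² + (1.348·88.33)²) = √(14858.48854 + 14177.38866) = 170.399 km
  5: √((-1.054·111.32)² + (-0.711·88.33)²) = √(13766.62927 + 3944.17033) = 133.082 km
  6: √((-0.911·111.32)² + (-0.442·88.33)²) = √(10284.49921 + 1524.26683) = 108.668 km
  → nearest: 3 (50.160 km)

P→2; Q→4; R→3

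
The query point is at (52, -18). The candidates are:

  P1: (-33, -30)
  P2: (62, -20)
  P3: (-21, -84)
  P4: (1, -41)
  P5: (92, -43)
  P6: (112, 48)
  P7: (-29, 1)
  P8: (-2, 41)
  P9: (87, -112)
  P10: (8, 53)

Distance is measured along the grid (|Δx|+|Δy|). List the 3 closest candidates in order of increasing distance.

P2, P5, P4

Distances from (52, -18):
P1: |-85| + |-12| = 85 + 12 = 97
P2: |10| + |-2| = 10 + 2 = 12
P3: |-73| + |-66| = 73 + 66 = 139
P4: |-51| + |-23| = 51 + 23 = 74
P5: |40| + |-25| = 40 + 25 = 65
P6: |60| + |66| = 60 + 66 = 126
P7: |-81| + |19| = 81 + 19 = 100
P8: |-54| + |59| = 54 + 59 = 113
P9: |35| + |-94| = 35 + 94 = 129
P10: |-44| + |71| = 44 + 71 = 115
Sorted: P2 (12) < P5 (65) < P4 (74) < P1 (97) < P7 (100) < …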